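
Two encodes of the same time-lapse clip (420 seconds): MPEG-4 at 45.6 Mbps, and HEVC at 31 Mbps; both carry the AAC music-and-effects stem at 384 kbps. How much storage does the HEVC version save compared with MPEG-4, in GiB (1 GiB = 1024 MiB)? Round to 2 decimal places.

Audio: 384 kbps = 0.384 Mbps.
MPEG-4: 45.984 Mbps × 420 s = 19313.3 Mb = 2.248 GiB.
HEVC: 31.384 Mbps × 420 s = 13181.3 Mb = 1.535 GiB.
Saving: 2.248 − 1.535 = 0.714 GiB.

0.71 GiB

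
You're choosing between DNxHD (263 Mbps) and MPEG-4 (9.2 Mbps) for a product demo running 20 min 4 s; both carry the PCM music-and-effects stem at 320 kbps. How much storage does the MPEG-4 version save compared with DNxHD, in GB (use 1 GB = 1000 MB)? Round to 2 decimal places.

38.20 GB

20 min 4 s = 1204 s
Audio: 320 kbps = 0.320 Mbps.
DNxHD: 263.320 Mbps × 1204 s = 317037.3 Mb = 39.630 GB.
MPEG-4: 9.520 Mbps × 1204 s = 11462.1 Mb = 1.433 GB.
Saving: 39.630 − 1.433 = 38.197 GB.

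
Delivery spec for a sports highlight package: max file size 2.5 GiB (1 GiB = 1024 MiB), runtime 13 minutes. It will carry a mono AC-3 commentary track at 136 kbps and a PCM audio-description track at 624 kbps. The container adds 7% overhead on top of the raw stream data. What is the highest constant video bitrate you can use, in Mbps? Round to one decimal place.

Budget: 2.5 GiB = 21474.8 Mb.
Stream payload after overhead: 21474.8 / 1.07 = 20069.9 Mb.
13 min = 780 s
Total bitrate budget: 20069.9 Mb / 780 s = 25.731 Mbps.
Audio total: 136 + 624 = 760 kbps = 0.760 Mbps.
Video: 25.731 − 0.760 = 24.971 Mbps.

25.0 Mbps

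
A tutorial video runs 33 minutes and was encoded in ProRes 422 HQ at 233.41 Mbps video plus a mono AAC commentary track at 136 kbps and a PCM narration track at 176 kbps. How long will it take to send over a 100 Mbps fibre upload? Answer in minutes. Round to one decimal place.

77.1 minutes

33 min = 1980 s
Audio total: 136 + 176 = 312 kbps = 0.312 Mbps.
Total bitrate: 233.722 Mbps.
File: 233.722 Mbps × 1980 s = 462769.6 Mb.
At 100 Mbps: 462769.6 / 100 = 4627.7 s ≈ 77.1 minutes.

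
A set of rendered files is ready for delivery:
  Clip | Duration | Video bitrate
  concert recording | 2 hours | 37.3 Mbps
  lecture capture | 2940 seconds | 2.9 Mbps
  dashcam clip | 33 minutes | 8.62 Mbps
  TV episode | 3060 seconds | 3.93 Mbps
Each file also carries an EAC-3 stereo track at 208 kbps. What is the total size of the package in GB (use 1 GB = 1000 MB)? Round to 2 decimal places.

Audio: 208 kbps = 0.208 Mbps.
concert recording: 37.508 Mbps × 7200 s = 270057.6 Mb
lecture capture: 3.108 Mbps × 2940 s = 9137.5 Mb
dashcam clip: 8.828 Mbps × 1980 s = 17479.4 Mb
TV episode: 4.138 Mbps × 3060 s = 12662.3 Mb
Total: 309336.8 Mb = 38667.1 MB.
= 38.67 GB.

38.67 GB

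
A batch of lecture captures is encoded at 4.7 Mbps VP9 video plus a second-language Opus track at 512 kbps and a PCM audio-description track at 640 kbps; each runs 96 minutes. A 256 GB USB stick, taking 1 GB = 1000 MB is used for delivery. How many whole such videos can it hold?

96 min = 5760 s
Audio total: 512 + 640 = 1152 kbps = 1.152 Mbps.
Total bitrate: 5.852 Mbps.
Per item: 5.852 Mbps × 5760 s = 33,708 Mb = 4,213 MB.
Capacity: 256 GB = 2,048,000 Mb; 60.76 items → 60 complete.

60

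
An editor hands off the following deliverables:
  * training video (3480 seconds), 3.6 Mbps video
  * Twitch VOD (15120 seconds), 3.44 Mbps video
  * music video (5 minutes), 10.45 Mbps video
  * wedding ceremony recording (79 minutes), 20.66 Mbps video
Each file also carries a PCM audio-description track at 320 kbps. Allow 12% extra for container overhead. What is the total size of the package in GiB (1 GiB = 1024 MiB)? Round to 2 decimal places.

Audio: 320 kbps = 0.320 Mbps.
training video: 3.920 Mbps × 3480 s × 1.12 = 15278.6 Mb
Twitch VOD: 3.760 Mbps × 15120 s × 1.12 = 63673.3 Mb
music video: 10.770 Mbps × 300 s × 1.12 = 3618.7 Mb
wedding ceremony recording: 20.980 Mbps × 4740 s × 1.12 = 111378.6 Mb
Total: 193949.3 Mb = 24243.7 MB.
= 22.58 GiB.

22.58 GiB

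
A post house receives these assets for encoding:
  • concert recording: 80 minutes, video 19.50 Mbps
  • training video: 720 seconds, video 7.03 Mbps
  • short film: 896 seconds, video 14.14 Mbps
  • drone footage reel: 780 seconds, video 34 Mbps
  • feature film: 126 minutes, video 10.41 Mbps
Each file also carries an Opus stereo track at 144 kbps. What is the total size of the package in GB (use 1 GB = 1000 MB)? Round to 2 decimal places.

27.33 GB

Audio: 144 kbps = 0.144 Mbps.
concert recording: 19.644 Mbps × 4800 s = 94291.2 Mb
training video: 7.174 Mbps × 720 s = 5165.3 Mb
short film: 14.284 Mbps × 896 s = 12798.5 Mb
drone footage reel: 34.144 Mbps × 780 s = 26632.3 Mb
feature film: 10.554 Mbps × 7560 s = 79788.2 Mb
Total: 218675.5 Mb = 27334.4 MB.
= 27.33 GB.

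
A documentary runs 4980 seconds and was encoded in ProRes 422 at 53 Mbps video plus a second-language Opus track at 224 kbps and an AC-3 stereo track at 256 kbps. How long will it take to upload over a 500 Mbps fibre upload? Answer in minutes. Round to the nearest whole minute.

Audio total: 224 + 256 = 480 kbps = 0.480 Mbps.
Total bitrate: 53.480 Mbps.
File: 53.480 Mbps × 4980 s = 266330.4 Mb.
At 500 Mbps: 266330.4 / 500 = 532.7 s ≈ 8.88 minutes.

9 minutes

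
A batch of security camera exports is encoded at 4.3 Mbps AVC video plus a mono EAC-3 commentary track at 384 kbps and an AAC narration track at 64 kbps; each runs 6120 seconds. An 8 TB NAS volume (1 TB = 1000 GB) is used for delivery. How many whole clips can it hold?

Audio total: 384 + 64 = 448 kbps = 0.448 Mbps.
Total bitrate: 4.748 Mbps.
Per item: 4.748 Mbps × 6120 s = 29,058 Mb = 3,632 MB.
Capacity: 8 TB = 64,000,000 Mb; 2202.51 items → 2202 complete.

2202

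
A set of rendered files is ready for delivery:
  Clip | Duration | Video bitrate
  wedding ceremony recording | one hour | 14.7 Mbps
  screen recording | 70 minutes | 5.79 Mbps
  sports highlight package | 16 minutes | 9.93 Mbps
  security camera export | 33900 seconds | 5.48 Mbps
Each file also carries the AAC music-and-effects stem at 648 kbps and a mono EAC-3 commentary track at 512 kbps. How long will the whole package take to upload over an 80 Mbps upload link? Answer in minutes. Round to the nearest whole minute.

67 minutes

Audio total: 648 + 512 = 1160 kbps = 1.160 Mbps.
wedding ceremony recording: 15.860 Mbps × 3600 s = 57096.0 Mb
screen recording: 6.950 Mbps × 4200 s = 29190.0 Mb
sports highlight package: 11.090 Mbps × 960 s = 10646.4 Mb
security camera export: 6.640 Mbps × 33900 s = 225096.0 Mb
Total: 322028.4 Mb = 40253.6 MB.
At 80 Mbps: 322028.4 / 80 = 4025 s ≈ 67.1 minutes.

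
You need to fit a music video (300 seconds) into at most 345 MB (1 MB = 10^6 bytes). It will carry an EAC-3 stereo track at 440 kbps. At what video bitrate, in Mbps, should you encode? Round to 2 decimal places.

8.76 Mbps

Budget: 345 MB = 2760.0 Mb.
Total bitrate budget: 2760.0 Mb / 300 s = 9.200 Mbps.
Audio: 440 kbps = 0.440 Mbps.
Video: 9.200 − 0.440 = 8.760 Mbps.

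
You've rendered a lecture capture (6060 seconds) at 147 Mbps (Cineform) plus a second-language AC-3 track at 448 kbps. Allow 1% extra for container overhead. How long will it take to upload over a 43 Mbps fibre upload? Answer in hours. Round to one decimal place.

5.8 hours

Audio: 448 kbps = 0.448 Mbps.
Total bitrate: 147.448 Mbps.
File: 147.448 Mbps × 6060 s = 893534.9 Mb.
With 1% container overhead: ×1.01. → 902470.2 Mb.
At 43 Mbps: 902470.2 / 43 = 20987.7 s ≈ 5.83 hours.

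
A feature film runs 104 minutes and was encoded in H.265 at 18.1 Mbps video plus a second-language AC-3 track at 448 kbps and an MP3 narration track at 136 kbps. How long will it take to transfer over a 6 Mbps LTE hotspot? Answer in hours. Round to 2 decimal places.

5.40 hours

104 min = 6240 s
Audio total: 448 + 136 = 584 kbps = 0.584 Mbps.
Total bitrate: 18.684 Mbps.
File: 18.684 Mbps × 6240 s = 116588.2 Mb.
At 6 Mbps: 116588.2 / 6 = 19431.4 s ≈ 5.4 hours.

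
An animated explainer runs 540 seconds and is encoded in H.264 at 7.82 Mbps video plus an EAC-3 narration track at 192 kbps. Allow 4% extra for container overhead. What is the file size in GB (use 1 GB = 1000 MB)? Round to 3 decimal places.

Audio: 192 kbps = 0.192 Mbps.
Total bitrate: 7.82 + 0.192 = 8.012 Mbps.
Stream data: 8.012 Mbps × 540 s = 4326.5 Mb.
With 4% container overhead: ×1.04.
4,500 Mb ÷ 8 = 562.4 MB → 0.5624 GB.

0.562 GB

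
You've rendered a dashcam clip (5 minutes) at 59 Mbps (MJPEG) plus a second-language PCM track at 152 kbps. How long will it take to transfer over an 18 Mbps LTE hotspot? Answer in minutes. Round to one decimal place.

16.4 minutes

5 min = 300 s
Audio: 152 kbps = 0.152 Mbps.
Total bitrate: 59.152 Mbps.
File: 59.152 Mbps × 300 s = 17745.6 Mb.
At 18 Mbps: 17745.6 / 18 = 985.9 s ≈ 16.4 minutes.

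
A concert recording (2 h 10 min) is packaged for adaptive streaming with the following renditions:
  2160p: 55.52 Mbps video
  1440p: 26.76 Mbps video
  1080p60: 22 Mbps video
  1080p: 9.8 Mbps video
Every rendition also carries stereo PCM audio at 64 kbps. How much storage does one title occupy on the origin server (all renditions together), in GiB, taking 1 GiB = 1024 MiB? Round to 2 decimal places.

2 h 10 min = 130 min = 7800 s
Audio: 64 kbps = 0.064 Mbps.
Sum of rendition bitrates: (55.52+0.064) + (26.76+0.064) + (22+0.064) + (9.8+0.064) = 114.336 Mbps.
× 7800 s = 891,821 Mb = 111,478 MB = 103.8 GiB.

103.82 GiB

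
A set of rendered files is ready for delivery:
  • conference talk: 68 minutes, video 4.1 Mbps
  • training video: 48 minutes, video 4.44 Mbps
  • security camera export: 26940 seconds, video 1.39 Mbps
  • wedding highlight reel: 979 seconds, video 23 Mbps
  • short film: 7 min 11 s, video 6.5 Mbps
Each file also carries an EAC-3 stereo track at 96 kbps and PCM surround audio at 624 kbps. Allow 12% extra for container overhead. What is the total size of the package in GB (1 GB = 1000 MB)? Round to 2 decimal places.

Audio total: 96 + 624 = 720 kbps = 0.720 Mbps.
conference talk: 4.820 Mbps × 4080 s × 1.12 = 22025.5 Mb
training video: 5.160 Mbps × 2880 s × 1.12 = 16644.1 Mb
security camera export: 2.110 Mbps × 26940 s × 1.12 = 63664.6 Mb
wedding highlight reel: 23.720 Mbps × 979 s × 1.12 = 26008.5 Mb
short film: 7.220 Mbps × 431 s × 1.12 = 3485.2 Mb
Total: 131827.9 Mb = 16478.5 MB.
= 16.48 GB.

16.48 GB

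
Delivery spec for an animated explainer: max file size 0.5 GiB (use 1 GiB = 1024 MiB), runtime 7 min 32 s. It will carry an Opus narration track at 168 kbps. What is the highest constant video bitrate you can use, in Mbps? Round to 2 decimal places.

Budget: 0.5 GiB = 4295.0 Mb.
7 min 32 s = 452 s
Total bitrate budget: 4295.0 Mb / 452 s = 9.502 Mbps.
Audio: 168 kbps = 0.168 Mbps.
Video: 9.502 − 0.168 = 9.334 Mbps.

9.33 Mbps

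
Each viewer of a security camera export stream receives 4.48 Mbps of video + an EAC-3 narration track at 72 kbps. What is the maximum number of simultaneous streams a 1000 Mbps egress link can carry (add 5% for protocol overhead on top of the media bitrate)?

Audio: 72 kbps = 0.072 Mbps.
Per-viewer media rate: 4.552 Mbps.
On the wire with 5% overhead: 4.780 Mbps.
1000 Mbps = 1,000 Mbps; 1,000 / 4.780 = 209.22 → 209 viewers.

209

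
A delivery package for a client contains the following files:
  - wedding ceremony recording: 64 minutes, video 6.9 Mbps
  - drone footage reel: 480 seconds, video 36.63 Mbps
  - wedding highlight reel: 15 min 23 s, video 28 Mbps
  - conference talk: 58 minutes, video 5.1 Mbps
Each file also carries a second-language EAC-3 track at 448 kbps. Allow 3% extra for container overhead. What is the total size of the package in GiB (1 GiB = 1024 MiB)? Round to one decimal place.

11.0 GiB

Audio: 448 kbps = 0.448 Mbps.
wedding ceremony recording: 7.348 Mbps × 3840 s × 1.03 = 29062.8 Mb
drone footage reel: 37.078 Mbps × 480 s × 1.03 = 18331.4 Mb
wedding highlight reel: 28.448 Mbps × 923 s × 1.03 = 27045.2 Mb
conference talk: 5.548 Mbps × 3480 s × 1.03 = 19886.3 Mb
Total: 94325.7 Mb = 11790.7 MB.
= 10.98 GiB.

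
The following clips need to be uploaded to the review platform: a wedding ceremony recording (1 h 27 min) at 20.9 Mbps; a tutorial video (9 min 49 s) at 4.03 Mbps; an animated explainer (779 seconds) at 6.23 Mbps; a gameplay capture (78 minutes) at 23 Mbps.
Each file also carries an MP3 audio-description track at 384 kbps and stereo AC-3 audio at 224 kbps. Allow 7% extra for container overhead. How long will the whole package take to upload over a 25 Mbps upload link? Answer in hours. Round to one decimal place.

Audio total: 384 + 224 = 608 kbps = 0.608 Mbps.
wedding ceremony recording: 21.508 Mbps × 5220 s × 1.07 = 120130.8 Mb
tutorial video: 4.638 Mbps × 589 s × 1.07 = 2923.0 Mb
animated explainer: 6.838 Mbps × 779 s × 1.07 = 5699.7 Mb
gameplay capture: 23.608 Mbps × 4680 s × 1.07 = 118219.4 Mb
Total: 246972.9 Mb = 30871.6 MB.
At 25 Mbps: 246972.9 / 25 = 9879 s ≈ 2.74 hours.

2.7 hours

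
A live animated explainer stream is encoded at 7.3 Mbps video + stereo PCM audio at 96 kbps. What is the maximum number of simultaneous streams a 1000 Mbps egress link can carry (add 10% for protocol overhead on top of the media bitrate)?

122

Audio: 96 kbps = 0.096 Mbps.
Per-viewer media rate: 7.396 Mbps.
On the wire with 10% overhead: 8.136 Mbps.
1000 Mbps = 1,000 Mbps; 1,000 / 8.136 = 122.92 → 122 viewers.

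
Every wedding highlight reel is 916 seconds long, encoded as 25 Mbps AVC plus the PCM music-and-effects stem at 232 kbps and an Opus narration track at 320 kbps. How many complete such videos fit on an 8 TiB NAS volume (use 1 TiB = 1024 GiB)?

Audio total: 232 + 320 = 552 kbps = 0.552 Mbps.
Total bitrate: 25.552 Mbps.
Per item: 25.552 Mbps × 916 s = 23,406 Mb = 2,926 MB.
Capacity: 8 TiB = 70,368,744 Mb; 3006.49 items → 3006 complete.

3006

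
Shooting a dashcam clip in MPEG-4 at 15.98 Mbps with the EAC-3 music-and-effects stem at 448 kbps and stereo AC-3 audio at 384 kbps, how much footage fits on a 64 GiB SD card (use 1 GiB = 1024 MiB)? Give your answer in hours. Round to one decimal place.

9.1 hours

Audio total: 448 + 384 = 832 kbps = 0.832 Mbps.
Total bitrate: 15.98 + 0.832 = 16.812 Mbps.
Capacity: 64 GiB = 549,756 Mb.
Recording time: 549,756 / 16.812 = 32,700 s ≈ 9.08 hours.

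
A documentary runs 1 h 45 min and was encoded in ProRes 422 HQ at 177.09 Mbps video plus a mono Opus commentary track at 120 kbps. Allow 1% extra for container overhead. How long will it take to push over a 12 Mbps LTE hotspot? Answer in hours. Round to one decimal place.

26.1 hours

1 h 45 min = 105 min = 6300 s
Audio: 120 kbps = 0.120 Mbps.
Total bitrate: 177.210 Mbps.
File: 177.210 Mbps × 6300 s = 1116423.0 Mb.
With 1% container overhead: ×1.01. → 1127587.2 Mb.
At 12 Mbps: 1127587.2 / 12 = 93965.6 s ≈ 26.1 hours.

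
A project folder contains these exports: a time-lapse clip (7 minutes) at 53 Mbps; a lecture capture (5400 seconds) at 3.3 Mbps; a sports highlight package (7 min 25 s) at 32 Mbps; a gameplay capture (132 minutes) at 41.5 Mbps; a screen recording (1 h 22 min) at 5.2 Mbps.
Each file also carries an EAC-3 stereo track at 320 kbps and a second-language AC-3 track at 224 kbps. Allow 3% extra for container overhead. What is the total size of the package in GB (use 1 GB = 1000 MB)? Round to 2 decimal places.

53.94 GB

Audio total: 320 + 224 = 544 kbps = 0.544 Mbps.
time-lapse clip: 53.544 Mbps × 420 s × 1.03 = 23163.1 Mb
lecture capture: 3.844 Mbps × 5400 s × 1.03 = 21380.3 Mb
sports highlight package: 32.544 Mbps × 445 s × 1.03 = 14916.5 Mb
gameplay capture: 42.044 Mbps × 7920 s × 1.03 = 342978.1 Mb
screen recording: 5.744 Mbps × 4920 s × 1.03 = 29108.3 Mb
Total: 431546.4 Mb = 53943.3 MB.
= 53.94 GB.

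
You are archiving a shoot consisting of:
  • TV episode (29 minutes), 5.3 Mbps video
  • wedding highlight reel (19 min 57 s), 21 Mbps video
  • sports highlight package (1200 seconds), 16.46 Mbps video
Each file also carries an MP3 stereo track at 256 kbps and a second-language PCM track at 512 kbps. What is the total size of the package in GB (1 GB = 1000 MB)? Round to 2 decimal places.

7.16 GB

Audio total: 256 + 512 = 768 kbps = 0.768 Mbps.
TV episode: 6.068 Mbps × 1740 s = 10558.3 Mb
wedding highlight reel: 21.768 Mbps × 1197 s = 26056.3 Mb
sports highlight package: 17.228 Mbps × 1200 s = 20673.6 Mb
Total: 57288.2 Mb = 7161.0 MB.
= 7.161 GB.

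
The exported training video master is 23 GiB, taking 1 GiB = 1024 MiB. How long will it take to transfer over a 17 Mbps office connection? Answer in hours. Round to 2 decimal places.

3.23 hours

File: 23 GiB = 197568.5 Mb.
At 17 Mbps: 197568.5 / 17 = 11621.7 s ≈ 3.23 hours.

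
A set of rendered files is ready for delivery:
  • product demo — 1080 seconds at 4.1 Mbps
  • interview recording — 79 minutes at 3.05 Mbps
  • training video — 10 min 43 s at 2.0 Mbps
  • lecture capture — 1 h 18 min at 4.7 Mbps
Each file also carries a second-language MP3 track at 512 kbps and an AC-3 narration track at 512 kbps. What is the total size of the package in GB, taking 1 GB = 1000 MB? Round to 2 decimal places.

6.70 GB

Audio total: 512 + 512 = 1024 kbps = 1.024 Mbps.
product demo: 5.124 Mbps × 1080 s = 5533.9 Mb
interview recording: 4.074 Mbps × 4740 s = 19310.8 Mb
training video: 3.024 Mbps × 643 s = 1944.4 Mb
lecture capture: 5.724 Mbps × 4680 s = 26788.3 Mb
Total: 53577.4 Mb = 6697.2 MB.
= 6.697 GB.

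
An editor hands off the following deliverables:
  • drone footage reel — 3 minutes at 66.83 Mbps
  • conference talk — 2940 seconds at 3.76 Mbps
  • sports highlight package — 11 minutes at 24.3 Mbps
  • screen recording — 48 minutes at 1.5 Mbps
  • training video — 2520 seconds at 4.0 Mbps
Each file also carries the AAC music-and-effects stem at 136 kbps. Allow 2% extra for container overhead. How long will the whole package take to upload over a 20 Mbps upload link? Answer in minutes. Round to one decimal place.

46.6 minutes

Audio: 136 kbps = 0.136 Mbps.
drone footage reel: 66.966 Mbps × 180 s × 1.02 = 12295.0 Mb
conference talk: 3.896 Mbps × 2940 s × 1.02 = 11683.3 Mb
sports highlight package: 24.436 Mbps × 660 s × 1.02 = 16450.3 Mb
screen recording: 1.636 Mbps × 2880 s × 1.02 = 4805.9 Mb
training video: 4.136 Mbps × 2520 s × 1.02 = 10631.2 Mb
Total: 55865.7 Mb = 6983.2 MB.
At 20 Mbps: 55865.7 / 20 = 2793 s ≈ 46.6 minutes.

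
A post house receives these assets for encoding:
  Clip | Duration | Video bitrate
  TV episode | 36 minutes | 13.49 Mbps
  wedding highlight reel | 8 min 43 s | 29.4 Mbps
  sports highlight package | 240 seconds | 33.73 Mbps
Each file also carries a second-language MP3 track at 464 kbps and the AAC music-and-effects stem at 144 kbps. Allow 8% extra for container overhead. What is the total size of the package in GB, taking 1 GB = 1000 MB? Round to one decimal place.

Audio total: 464 + 144 = 608 kbps = 0.608 Mbps.
TV episode: 14.098 Mbps × 2160 s × 1.08 = 32887.8 Mb
wedding highlight reel: 30.008 Mbps × 523 s × 1.08 = 16949.7 Mb
sports highlight package: 34.338 Mbps × 240 s × 1.08 = 8900.4 Mb
Total: 58737.9 Mb = 7342.2 MB.
= 7.342 GB.

7.3 GB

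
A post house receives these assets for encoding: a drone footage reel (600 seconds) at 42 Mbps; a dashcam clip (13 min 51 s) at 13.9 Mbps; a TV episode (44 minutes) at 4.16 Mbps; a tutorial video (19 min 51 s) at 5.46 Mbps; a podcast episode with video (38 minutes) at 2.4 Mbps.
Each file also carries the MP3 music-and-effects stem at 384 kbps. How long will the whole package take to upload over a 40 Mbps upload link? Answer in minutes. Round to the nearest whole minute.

26 minutes

Audio: 384 kbps = 0.384 Mbps.
drone footage reel: 42.384 Mbps × 600 s = 25430.4 Mb
dashcam clip: 14.284 Mbps × 831 s = 11870.0 Mb
TV episode: 4.544 Mbps × 2640 s = 11996.2 Mb
tutorial video: 5.844 Mbps × 1191 s = 6960.2 Mb
podcast episode with video: 2.784 Mbps × 2280 s = 6347.5 Mb
Total: 62604.3 Mb = 7825.5 MB.
At 40 Mbps: 62604.3 / 40 = 1565 s ≈ 26.1 minutes.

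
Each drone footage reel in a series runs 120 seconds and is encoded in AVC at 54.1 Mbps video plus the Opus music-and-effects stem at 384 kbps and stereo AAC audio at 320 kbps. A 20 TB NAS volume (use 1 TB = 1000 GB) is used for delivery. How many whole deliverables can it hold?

24329

Audio total: 384 + 320 = 704 kbps = 0.704 Mbps.
Total bitrate: 54.804 Mbps.
Per item: 54.804 Mbps × 120 s = 6,576 Mb = 822.1 MB.
Capacity: 20 TB = 160,000,000 Mb; 24329.12 items → 24329 complete.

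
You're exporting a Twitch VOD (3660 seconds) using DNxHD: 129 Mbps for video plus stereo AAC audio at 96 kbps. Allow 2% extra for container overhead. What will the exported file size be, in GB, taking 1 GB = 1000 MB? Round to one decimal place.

60.2 GB

Audio: 96 kbps = 0.096 Mbps.
Total bitrate: 129 + 0.096 = 129.096 Mbps.
Stream data: 129.096 Mbps × 3660 s = 472491.4 Mb.
With 2% container overhead: ×1.02.
481,941 Mb ÷ 8 = 60,243 MB → 60.24 GB.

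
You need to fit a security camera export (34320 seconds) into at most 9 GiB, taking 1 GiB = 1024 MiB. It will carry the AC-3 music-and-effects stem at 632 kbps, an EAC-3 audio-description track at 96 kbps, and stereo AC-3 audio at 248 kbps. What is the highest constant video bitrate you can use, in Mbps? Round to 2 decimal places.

1.28 Mbps

Budget: 9 GiB = 77309.4 Mb.
Total bitrate budget: 77309.4 Mb / 34320 s = 2.253 Mbps.
Audio total: 632 + 96 + 248 = 976 kbps = 0.976 Mbps.
Video: 2.253 − 0.976 = 1.277 Mbps.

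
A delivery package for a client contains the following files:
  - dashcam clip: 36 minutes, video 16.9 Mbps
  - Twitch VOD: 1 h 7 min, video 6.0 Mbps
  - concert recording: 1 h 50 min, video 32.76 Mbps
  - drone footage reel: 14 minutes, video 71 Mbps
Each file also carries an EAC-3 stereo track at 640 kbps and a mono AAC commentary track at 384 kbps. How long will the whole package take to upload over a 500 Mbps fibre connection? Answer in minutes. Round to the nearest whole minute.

Audio total: 640 + 384 = 1024 kbps = 1.024 Mbps.
dashcam clip: 17.924 Mbps × 2160 s = 38715.8 Mb
Twitch VOD: 7.024 Mbps × 4020 s = 28236.5 Mb
concert recording: 33.784 Mbps × 6600 s = 222974.4 Mb
drone footage reel: 72.024 Mbps × 840 s = 60500.2 Mb
Total: 350426.9 Mb = 43803.4 MB.
At 500 Mbps: 350426.9 / 500 = 701 s ≈ 11.7 minutes.

12 minutes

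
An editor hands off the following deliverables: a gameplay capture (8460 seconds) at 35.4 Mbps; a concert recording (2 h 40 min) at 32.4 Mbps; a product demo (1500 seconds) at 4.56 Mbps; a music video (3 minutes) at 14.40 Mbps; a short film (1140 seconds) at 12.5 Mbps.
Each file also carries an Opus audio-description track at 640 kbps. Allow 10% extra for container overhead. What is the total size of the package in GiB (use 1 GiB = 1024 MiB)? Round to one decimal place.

82.9 GiB

Audio: 640 kbps = 0.640 Mbps.
gameplay capture: 36.040 Mbps × 8460 s × 1.10 = 335388.2 Mb
concert recording: 33.040 Mbps × 9600 s × 1.10 = 348902.4 Mb
product demo: 5.200 Mbps × 1500 s × 1.10 = 8580.0 Mb
music video: 15.040 Mbps × 180 s × 1.10 = 2977.9 Mb
short film: 13.140 Mbps × 1140 s × 1.10 = 16477.6 Mb
Total: 712326.1 Mb = 89040.8 MB.
= 82.93 GiB.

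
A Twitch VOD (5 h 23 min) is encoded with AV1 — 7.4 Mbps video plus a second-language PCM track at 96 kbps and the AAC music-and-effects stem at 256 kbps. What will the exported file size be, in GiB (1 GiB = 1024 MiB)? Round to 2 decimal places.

5 h 23 min = 323 min = 19380 s
Audio total: 96 + 256 = 352 kbps = 0.352 Mbps.
Total bitrate: 7.4 + 0.352 = 7.752 Mbps.
Stream data: 7.752 Mbps × 19380 s = 150233.8 Mb.
150,234 Mb = 18,779,220,000 bytes ÷ 1,073,741,824 = 17.49 GiB.

17.49 GiB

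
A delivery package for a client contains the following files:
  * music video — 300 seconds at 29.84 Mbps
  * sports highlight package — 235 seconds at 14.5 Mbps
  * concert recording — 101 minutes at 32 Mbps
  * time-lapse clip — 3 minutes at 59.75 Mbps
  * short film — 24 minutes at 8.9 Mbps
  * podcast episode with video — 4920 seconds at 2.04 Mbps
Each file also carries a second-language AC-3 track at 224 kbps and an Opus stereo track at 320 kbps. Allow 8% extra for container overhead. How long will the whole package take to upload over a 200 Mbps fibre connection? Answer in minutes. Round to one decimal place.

Audio total: 224 + 320 = 544 kbps = 0.544 Mbps.
music video: 30.384 Mbps × 300 s × 1.08 = 9844.4 Mb
sports highlight package: 15.044 Mbps × 235 s × 1.08 = 3818.2 Mb
concert recording: 32.544 Mbps × 6060 s × 1.08 = 212994.0 Mb
time-lapse clip: 60.294 Mbps × 180 s × 1.08 = 11721.2 Mb
short film: 9.444 Mbps × 1440 s × 1.08 = 14687.3 Mb
podcast episode with video: 2.584 Mbps × 4920 s × 1.08 = 13730.3 Mb
Total: 266795.4 Mb = 33349.4 MB.
At 200 Mbps: 266795.4 / 200 = 1334 s ≈ 22.2 minutes.

22.2 minutes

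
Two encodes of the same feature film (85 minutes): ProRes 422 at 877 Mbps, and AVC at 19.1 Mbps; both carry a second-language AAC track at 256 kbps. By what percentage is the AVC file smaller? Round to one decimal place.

97.8%

85 min = 5100 s
Audio: 256 kbps = 0.256 Mbps.
ProRes 422: 877.256 Mbps × 5100 s = 4474005.6 Mb = 520.843 GiB.
AVC: 19.356 Mbps × 5100 s = 98715.6 Mb = 11.492 GiB.
Reduction: (1 − 11.492/520.843) × 100 = 97.79%.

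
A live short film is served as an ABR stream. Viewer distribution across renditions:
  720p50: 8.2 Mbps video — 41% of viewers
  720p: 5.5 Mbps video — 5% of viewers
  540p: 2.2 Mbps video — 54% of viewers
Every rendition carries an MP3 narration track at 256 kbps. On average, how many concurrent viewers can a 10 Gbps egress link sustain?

1968

Audio: 256 kbps = 0.256 Mbps.
Average per-viewer bitrate: 0.41×8.456 + 0.05×5.756 + 0.54×2.456 = 5.081 Mbps.
10 Gbps = 10,000 Mbps; 10,000 / 5.081 = 1968.12 → 1968.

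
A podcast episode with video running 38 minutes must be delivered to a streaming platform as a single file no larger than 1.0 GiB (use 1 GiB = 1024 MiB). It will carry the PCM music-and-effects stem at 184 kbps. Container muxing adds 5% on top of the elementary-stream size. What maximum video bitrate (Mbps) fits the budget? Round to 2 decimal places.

Budget: 1.0 GiB = 8589.9 Mb.
Stream payload after overhead: 8589.9 / 1.05 = 8180.9 Mb.
38 min = 2280 s
Total bitrate budget: 8180.9 Mb / 2280 s = 3.588 Mbps.
Audio: 184 kbps = 0.184 Mbps.
Video: 3.588 − 0.184 = 3.404 Mbps.

3.40 Mbps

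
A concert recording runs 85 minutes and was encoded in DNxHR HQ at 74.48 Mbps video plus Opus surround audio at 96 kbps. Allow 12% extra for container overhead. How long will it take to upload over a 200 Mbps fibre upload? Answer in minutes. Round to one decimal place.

85 min = 5100 s
Audio: 96 kbps = 0.096 Mbps.
Total bitrate: 74.576 Mbps.
File: 74.576 Mbps × 5100 s = 380337.6 Mb.
With 12% container overhead: ×1.12. → 425978.1 Mb.
At 200 Mbps: 425978.1 / 200 = 2129.9 s ≈ 35.5 minutes.

35.5 minutes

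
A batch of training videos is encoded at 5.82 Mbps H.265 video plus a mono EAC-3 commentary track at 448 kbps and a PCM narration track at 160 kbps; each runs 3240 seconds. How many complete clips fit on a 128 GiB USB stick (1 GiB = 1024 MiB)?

Audio total: 448 + 160 = 608 kbps = 0.608 Mbps.
Total bitrate: 6.428 Mbps.
Per item: 6.428 Mbps × 3240 s = 20,827 Mb = 2,603 MB.
Capacity: 128 GiB = 1,099,512 Mb; 52.79 items → 52 complete.

52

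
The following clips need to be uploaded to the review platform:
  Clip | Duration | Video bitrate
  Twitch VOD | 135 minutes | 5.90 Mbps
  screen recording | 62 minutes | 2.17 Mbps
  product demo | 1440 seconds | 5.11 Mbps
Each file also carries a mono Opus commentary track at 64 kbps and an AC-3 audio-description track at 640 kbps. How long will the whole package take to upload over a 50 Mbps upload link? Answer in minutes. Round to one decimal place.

Audio total: 64 + 640 = 704 kbps = 0.704 Mbps.
Twitch VOD: 6.604 Mbps × 8100 s = 53492.4 Mb
screen recording: 2.874 Mbps × 3720 s = 10691.3 Mb
product demo: 5.814 Mbps × 1440 s = 8372.2 Mb
Total: 72555.8 Mb = 9069.5 MB.
At 50 Mbps: 72555.8 / 50 = 1451 s ≈ 24.2 minutes.

24.2 minutes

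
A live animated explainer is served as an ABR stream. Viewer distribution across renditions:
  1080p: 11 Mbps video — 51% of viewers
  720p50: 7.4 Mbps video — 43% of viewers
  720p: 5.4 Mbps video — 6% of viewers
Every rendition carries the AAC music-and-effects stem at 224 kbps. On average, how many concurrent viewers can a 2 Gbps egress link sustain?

Audio: 224 kbps = 0.224 Mbps.
Average per-viewer bitrate: 0.51×11.224 + 0.43×7.624 + 0.06×5.624 = 9.340 Mbps.
2 Gbps = 2,000 Mbps; 2,000 / 9.340 = 214.13 → 214.

214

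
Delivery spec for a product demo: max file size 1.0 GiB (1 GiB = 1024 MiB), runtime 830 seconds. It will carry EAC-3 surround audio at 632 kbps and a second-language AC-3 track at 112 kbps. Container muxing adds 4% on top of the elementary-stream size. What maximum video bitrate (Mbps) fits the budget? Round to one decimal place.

9.2 Mbps

Budget: 1.0 GiB = 8589.9 Mb.
Stream payload after overhead: 8589.9 / 1.04 = 8259.6 Mb.
Total bitrate budget: 8259.6 Mb / 830 s = 9.951 Mbps.
Audio total: 632 + 112 = 744 kbps = 0.744 Mbps.
Video: 9.951 − 0.744 = 9.207 Mbps.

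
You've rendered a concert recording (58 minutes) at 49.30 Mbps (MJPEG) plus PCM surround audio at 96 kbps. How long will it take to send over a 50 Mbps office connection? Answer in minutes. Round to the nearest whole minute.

58 min = 3480 s
Audio: 96 kbps = 0.096 Mbps.
Total bitrate: 49.396 Mbps.
File: 49.396 Mbps × 3480 s = 171898.1 Mb.
At 50 Mbps: 171898.1 / 50 = 3438.0 s ≈ 57.3 minutes.

57 minutes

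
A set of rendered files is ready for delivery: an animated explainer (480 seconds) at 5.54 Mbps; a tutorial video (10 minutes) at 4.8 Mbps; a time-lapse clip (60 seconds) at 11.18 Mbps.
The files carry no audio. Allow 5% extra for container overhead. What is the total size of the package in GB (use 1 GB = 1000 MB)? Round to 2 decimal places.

animated explainer: 5.540 Mbps × 480 s × 1.05 = 2792.2 Mb
tutorial video: 4.800 Mbps × 600 s × 1.05 = 3024.0 Mb
time-lapse clip: 11.180 Mbps × 60 s × 1.05 = 704.3 Mb
Total: 6520.5 Mb = 815.1 MB.
= 0.8151 GB.

0.82 GB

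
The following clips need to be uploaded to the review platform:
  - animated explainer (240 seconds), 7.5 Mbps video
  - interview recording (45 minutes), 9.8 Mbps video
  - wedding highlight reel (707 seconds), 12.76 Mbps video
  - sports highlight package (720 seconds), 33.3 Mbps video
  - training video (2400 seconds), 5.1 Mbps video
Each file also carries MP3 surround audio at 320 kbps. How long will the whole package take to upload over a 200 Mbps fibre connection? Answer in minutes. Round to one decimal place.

6.3 minutes

Audio: 320 kbps = 0.320 Mbps.
animated explainer: 7.820 Mbps × 240 s = 1876.8 Mb
interview recording: 10.120 Mbps × 2700 s = 27324.0 Mb
wedding highlight reel: 13.080 Mbps × 707 s = 9247.6 Mb
sports highlight package: 33.620 Mbps × 720 s = 24206.4 Mb
training video: 5.420 Mbps × 2400 s = 13008.0 Mb
Total: 75662.8 Mb = 9457.8 MB.
At 200 Mbps: 75662.8 / 200 = 378 s ≈ 6.31 minutes.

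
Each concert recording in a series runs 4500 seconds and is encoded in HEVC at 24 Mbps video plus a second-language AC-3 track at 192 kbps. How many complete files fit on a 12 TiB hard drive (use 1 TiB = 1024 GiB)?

969

Audio: 192 kbps = 0.192 Mbps.
Total bitrate: 24.192 Mbps.
Per item: 24.192 Mbps × 4500 s = 108,864 Mb = 13,608 MB.
Capacity: 12 TiB = 105,553,116 Mb; 969.59 items → 969 complete.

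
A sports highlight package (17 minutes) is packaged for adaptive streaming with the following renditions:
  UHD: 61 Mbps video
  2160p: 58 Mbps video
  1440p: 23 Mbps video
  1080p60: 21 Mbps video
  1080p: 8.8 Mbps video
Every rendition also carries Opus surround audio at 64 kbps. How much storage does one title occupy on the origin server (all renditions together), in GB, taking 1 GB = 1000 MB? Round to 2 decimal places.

21.95 GB

17 min = 1020 s
Audio: 64 kbps = 0.064 Mbps.
Sum of rendition bitrates: (61+0.064) + (58+0.064) + (23+0.064) + (21+0.064) + (8.8+0.064) = 172.120 Mbps.
× 1020 s = 175,562 Mb = 21,945 MB = 21.95 GB.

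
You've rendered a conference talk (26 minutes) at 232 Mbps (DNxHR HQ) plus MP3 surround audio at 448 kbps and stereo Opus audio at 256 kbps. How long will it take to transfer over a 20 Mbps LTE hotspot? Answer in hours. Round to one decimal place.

5.0 hours

26 min = 1560 s
Audio total: 448 + 256 = 704 kbps = 0.704 Mbps.
Total bitrate: 232.704 Mbps.
File: 232.704 Mbps × 1560 s = 363018.2 Mb.
At 20 Mbps: 363018.2 / 20 = 18150.9 s ≈ 5.04 hours.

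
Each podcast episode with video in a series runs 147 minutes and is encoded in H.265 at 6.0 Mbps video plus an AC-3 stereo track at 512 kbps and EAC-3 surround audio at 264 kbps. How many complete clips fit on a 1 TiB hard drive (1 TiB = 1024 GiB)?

147

147 min = 8820 s
Audio total: 512 + 264 = 776 kbps = 0.776 Mbps.
Total bitrate: 6.776 Mbps.
Per item: 6.776 Mbps × 8820 s = 59,764 Mb = 7,471 MB.
Capacity: 1 TiB = 8,796,093 Mb; 147.18 items → 147 complete.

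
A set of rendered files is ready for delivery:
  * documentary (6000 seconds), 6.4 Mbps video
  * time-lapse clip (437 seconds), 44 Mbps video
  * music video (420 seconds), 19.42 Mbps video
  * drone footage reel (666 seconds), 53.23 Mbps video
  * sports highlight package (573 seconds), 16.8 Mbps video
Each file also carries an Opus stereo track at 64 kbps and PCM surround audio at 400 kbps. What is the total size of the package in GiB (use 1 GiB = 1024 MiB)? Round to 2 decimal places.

13.34 GiB

Audio total: 64 + 400 = 464 kbps = 0.464 Mbps.
documentary: 6.864 Mbps × 6000 s = 41184.0 Mb
time-lapse clip: 44.464 Mbps × 437 s = 19430.8 Mb
music video: 19.884 Mbps × 420 s = 8351.3 Mb
drone footage reel: 53.694 Mbps × 666 s = 35760.2 Mb
sports highlight package: 17.264 Mbps × 573 s = 9892.3 Mb
Total: 114618.5 Mb = 14327.3 MB.
= 13.34 GiB.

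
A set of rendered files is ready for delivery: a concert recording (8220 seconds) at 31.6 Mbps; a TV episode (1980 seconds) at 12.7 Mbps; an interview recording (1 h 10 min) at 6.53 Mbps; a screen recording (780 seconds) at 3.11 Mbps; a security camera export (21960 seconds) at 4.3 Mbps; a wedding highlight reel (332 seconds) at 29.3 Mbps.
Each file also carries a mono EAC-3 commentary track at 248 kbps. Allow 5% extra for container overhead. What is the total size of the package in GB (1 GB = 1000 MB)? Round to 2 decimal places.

56.20 GB

Audio: 248 kbps = 0.248 Mbps.
concert recording: 31.848 Mbps × 8220 s × 1.05 = 274880.1 Mb
TV episode: 12.948 Mbps × 1980 s × 1.05 = 26918.9 Mb
interview recording: 6.778 Mbps × 4200 s × 1.05 = 29891.0 Mb
screen recording: 3.358 Mbps × 780 s × 1.05 = 2750.2 Mb
security camera export: 4.548 Mbps × 21960 s × 1.05 = 104867.8 Mb
wedding highlight reel: 29.548 Mbps × 332 s × 1.05 = 10300.4 Mb
Total: 449608.4 Mb = 56201.0 MB.
= 56.20 GB.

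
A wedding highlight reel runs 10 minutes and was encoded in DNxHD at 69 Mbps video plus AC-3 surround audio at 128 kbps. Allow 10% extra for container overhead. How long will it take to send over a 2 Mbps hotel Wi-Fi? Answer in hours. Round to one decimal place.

10 min = 600 s
Audio: 128 kbps = 0.128 Mbps.
Total bitrate: 69.128 Mbps.
File: 69.128 Mbps × 600 s = 41476.8 Mb.
With 10% container overhead: ×1.10. → 45624.5 Mb.
At 2 Mbps: 45624.5 / 2 = 22812.2 s ≈ 6.34 hours.

6.3 hours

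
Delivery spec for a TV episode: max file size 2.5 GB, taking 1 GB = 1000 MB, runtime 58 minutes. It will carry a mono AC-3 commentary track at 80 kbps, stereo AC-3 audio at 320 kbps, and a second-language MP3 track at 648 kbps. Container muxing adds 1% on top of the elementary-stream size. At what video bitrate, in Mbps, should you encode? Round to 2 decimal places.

Budget: 2.5 GB = 20000.0 Mb.
Stream payload after overhead: 20000.0 / 1.01 = 19802.0 Mb.
58 min = 3480 s
Total bitrate budget: 19802.0 Mb / 3480 s = 5.690 Mbps.
Audio total: 80 + 320 + 648 = 1048 kbps = 1.048 Mbps.
Video: 5.690 − 1.048 = 4.642 Mbps.

4.64 Mbps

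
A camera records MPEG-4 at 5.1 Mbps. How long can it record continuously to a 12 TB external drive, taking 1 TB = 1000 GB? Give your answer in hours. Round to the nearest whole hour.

Capacity: 12 TB = 96,000,000 Mb.
Recording time: 96,000,000 / 5.100 = 18,823,529 s ≈ 5,229 hours.

5229 hours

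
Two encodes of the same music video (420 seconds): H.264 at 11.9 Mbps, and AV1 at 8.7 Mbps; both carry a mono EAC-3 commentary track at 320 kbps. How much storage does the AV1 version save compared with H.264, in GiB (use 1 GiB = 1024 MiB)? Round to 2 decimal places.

Audio: 320 kbps = 0.320 Mbps.
H.264: 12.220 Mbps × 420 s = 5132.4 Mb = 0.597 GiB.
AV1: 9.020 Mbps × 420 s = 3788.4 Mb = 0.441 GiB.
Saving: 0.597 − 0.441 = 0.156 GiB.

0.16 GiB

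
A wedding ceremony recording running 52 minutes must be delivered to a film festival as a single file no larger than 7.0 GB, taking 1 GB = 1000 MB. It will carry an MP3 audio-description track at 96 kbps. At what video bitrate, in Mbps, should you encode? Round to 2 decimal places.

17.85 Mbps

Budget: 7.0 GB = 56000.0 Mb.
52 min = 3120 s
Total bitrate budget: 56000.0 Mb / 3120 s = 17.949 Mbps.
Audio: 96 kbps = 0.096 Mbps.
Video: 17.949 − 0.096 = 17.853 Mbps.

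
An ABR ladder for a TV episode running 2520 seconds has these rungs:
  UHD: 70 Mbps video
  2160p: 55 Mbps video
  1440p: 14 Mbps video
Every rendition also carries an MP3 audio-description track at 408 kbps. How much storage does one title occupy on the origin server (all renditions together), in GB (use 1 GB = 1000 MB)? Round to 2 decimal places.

44.17 GB

Audio: 408 kbps = 0.408 Mbps.
Sum of rendition bitrates: (70+0.408) + (55+0.408) + (14+0.408) = 140.224 Mbps.
× 2520 s = 353,364 Mb = 44,171 MB = 44.17 GB.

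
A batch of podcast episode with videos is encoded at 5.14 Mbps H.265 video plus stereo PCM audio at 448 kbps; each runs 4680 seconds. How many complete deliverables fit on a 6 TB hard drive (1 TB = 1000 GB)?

Audio: 448 kbps = 0.448 Mbps.
Total bitrate: 5.588 Mbps.
Per item: 5.588 Mbps × 4680 s = 26,152 Mb = 3,269 MB.
Capacity: 6 TB = 48,000,000 Mb; 1835.43 items → 1835 complete.

1835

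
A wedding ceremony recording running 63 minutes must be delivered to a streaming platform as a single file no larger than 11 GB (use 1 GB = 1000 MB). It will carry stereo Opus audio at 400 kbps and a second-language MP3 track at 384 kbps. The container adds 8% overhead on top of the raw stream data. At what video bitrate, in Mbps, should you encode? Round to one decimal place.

20.8 Mbps

Budget: 11 GB = 88000.0 Mb.
Stream payload after overhead: 88000.0 / 1.08 = 81481.5 Mb.
63 min = 3780 s
Total bitrate budget: 81481.5 Mb / 3780 s = 21.556 Mbps.
Audio total: 400 + 384 = 784 kbps = 0.784 Mbps.
Video: 21.556 − 0.784 = 20.772 Mbps.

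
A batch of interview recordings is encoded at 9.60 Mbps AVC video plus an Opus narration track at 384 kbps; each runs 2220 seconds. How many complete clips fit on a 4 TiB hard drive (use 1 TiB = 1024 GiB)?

1587

Audio: 384 kbps = 0.384 Mbps.
Total bitrate: 9.984 Mbps.
Per item: 9.984 Mbps × 2220 s = 22,164 Mb = 2,771 MB.
Capacity: 4 TiB = 35,184,372 Mb; 1587.42 items → 1587 complete.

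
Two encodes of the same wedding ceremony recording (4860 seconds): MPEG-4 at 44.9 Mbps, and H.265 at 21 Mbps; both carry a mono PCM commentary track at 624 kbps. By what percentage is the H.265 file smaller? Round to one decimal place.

52.5%

Audio: 624 kbps = 0.624 Mbps.
MPEG-4: 45.524 Mbps × 4860 s = 221246.6 Mb = 27.656 GB.
H.265: 21.624 Mbps × 4860 s = 105092.6 Mb = 13.137 GB.
Reduction: (1 − 13.137/27.656) × 100 = 52.50%.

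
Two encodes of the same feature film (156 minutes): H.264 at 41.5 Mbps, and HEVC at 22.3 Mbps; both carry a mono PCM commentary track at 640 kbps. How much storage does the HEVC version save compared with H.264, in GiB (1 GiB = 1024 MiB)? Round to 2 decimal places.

156 min = 9360 s
Audio: 640 kbps = 0.640 Mbps.
H.264: 42.140 Mbps × 9360 s = 394430.4 Mb = 45.918 GiB.
HEVC: 22.940 Mbps × 9360 s = 214718.4 Mb = 24.997 GiB.
Saving: 45.918 − 24.997 = 20.921 GiB.

20.92 GiB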